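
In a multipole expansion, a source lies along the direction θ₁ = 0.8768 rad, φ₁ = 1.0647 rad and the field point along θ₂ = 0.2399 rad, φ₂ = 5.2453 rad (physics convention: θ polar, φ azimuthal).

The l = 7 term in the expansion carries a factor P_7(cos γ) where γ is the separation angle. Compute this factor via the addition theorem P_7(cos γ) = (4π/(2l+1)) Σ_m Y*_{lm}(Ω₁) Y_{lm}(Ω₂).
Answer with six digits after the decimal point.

Term-by-term m-sum for l=7 (normalisation 4π/15 = 0.837758):
  m=-7: +0.030961+0.073009i × +0.000012+0.000018i = -0.000001+0.000001i  (running Σ = -0.000001+0.000001i)
  m=-6: +0.245536+0.025880i × +0.000327-0.000018i = +0.000081+0.000004i  (running Σ = +0.000080+0.000005i)
  m=-5: +0.244017-0.348310i × +0.001437-0.002781i = -0.000618-0.001179i  (running Σ = -0.000538-0.001174i)
  m=-4: -0.166495-0.341535i × -0.011198-0.017828i = -0.004224+0.006793i  (running Σ = -0.004763+0.005619i)
  m=-3: +0.003382+0.000178i × -0.100930+0.002820i = -0.000342-0.000008i  (running Σ = -0.005104+0.005610i)
  m=-2: +0.190176-0.304279i × -0.159892+0.289251i = +0.057605+0.103661i  (running Σ = +0.052501+0.109271i)
  m=-1: -0.077204-0.139296i × +0.324288+0.549795i = +0.051548-0.087619i  (running Σ = +0.104049+0.021653i)
  m=0: +0.316939-0.000000i × +0.372867+0.000000i = +0.118176+0.000000i  (running Σ = +0.222225+0.021653i)
  m=1: +0.077204-0.139296i × -0.324288+0.549795i = +0.051548+0.087619i  (running Σ = +0.273773+0.109271i)
  m=2: +0.190176+0.304279i × -0.159892-0.289251i = +0.057605-0.103661i  (running Σ = +0.331379+0.005610i)
  m=3: -0.003382+0.000178i × +0.100930+0.002820i = -0.000342+0.000008i  (running Σ = +0.331037+0.005619i)
  m=4: -0.166495+0.341535i × -0.011198+0.017828i = -0.004224-0.006793i  (running Σ = +0.326812-0.001174i)
  m=5: -0.244017-0.348310i × -0.001437-0.002781i = -0.000618+0.001179i  (running Σ = +0.326194+0.000005i)
  m=6: +0.245536-0.025880i × +0.000327+0.000018i = +0.000081-0.000004i  (running Σ = +0.326275+0.000001i)
  m=7: -0.030961+0.073009i × -0.000012+0.000018i = -0.000001-0.000001i  (running Σ = +0.326274-0.000000i)
Total Σ_m = +0.326274-0.000000i. Multiply by 0.837758: +0.273339-0.000000i. P_7(cos γ) = 0.273339

0.273339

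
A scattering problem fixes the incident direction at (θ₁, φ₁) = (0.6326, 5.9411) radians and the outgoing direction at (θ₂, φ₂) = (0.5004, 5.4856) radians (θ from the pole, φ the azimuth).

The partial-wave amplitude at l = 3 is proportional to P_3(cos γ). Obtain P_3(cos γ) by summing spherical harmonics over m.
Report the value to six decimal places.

0.784610

Expand P_3 via completeness: Σ_{m} conj(Y_{3,m}) at Ω₁ times Y_{3,m} at Ω₂ —
  m=-3: Y*=+0.044670-0.073760i  Y=-0.033751+0.031369i  product +0.000806+0.003891i
  m=-2: Y*=+0.223279-0.182103i  Y=-0.005030+0.206342i  product +0.036452+0.046988i
  m=-1: Y*=+0.405403-0.144358i  Y=+0.308542+0.316156i  product +0.170723+0.083630i
  m=+0: Y*=+0.075890-0.000000i  Y=+0.278005+0.000000i  product +0.021098+0.000000i
  m=+1: Y*=-0.405403-0.144358i  Y=-0.308542+0.316156i  product +0.170723-0.083630i
  m=+2: Y*=+0.223279+0.182103i  Y=-0.005030-0.206342i  product +0.036452-0.046988i
  m=+3: Y*=-0.044670-0.073760i  Y=+0.033751+0.031369i  product +0.000806-0.003891i
Accumulated sum +0.437061-0.000000i; after 4π/(2l+1) scaling, +0.784610-0.000000i ⇒ P_3 = 0.784610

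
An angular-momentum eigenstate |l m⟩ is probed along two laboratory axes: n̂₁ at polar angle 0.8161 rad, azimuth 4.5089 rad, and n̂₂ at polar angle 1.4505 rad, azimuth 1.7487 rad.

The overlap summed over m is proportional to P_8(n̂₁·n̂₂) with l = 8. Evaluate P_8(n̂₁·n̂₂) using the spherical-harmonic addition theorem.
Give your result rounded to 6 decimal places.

Summing Y*_{l m}(θ₁,φ₁)·Y_{l m}(θ₂,φ₂) over m ∈ [−8, 8]; prefactor 4π/(2·8+1) = 0.739198:
  [-8]  conj(Y_{8,-8})(Ω₁) = (-0.002334, -0.040813) ; Y_{8,-8}(Ω₂) = (0.071512, -0.481086) ; Δ = (-0.019801, -0.001796)
  [-7]  conj(Y_{8,-7})(Ω₁) = (0.152130, 0.022428) ; Y_{8,-7}(Ω₂) = (0.222824, 0.075197) ; Δ = (0.032212, 0.016437)
  [-6]  conj(Y_{8,-6})(Ω₁) = (-0.116464, 0.319192) ; Y_{8,-6}(Ω₂) = (0.136290, -0.247489) ; Δ = (0.063124, 0.072326)
  [-5]  conj(Y_{8,-5})(Ω₁) = (-0.392789, -0.242636) ; Y_{8,-5}(Ω₂) = (0.203509, 0.165000) ; Δ = (-0.039901, -0.114189)
  [-4]  conj(Y_{8,-4})(Ω₁) = (0.203742, -0.215724) ; Y_{8,-4}(Ω₂) = (0.159035, -0.137142) ; Δ = (0.002817, -0.062249)
  [-3]  conj(Y_{8,-3})(Ω₁) = (-0.081178, -0.116033) ; Y_{8,-3}(Ω₂) = (0.137419, 0.232554) ; Δ = (0.015828, -0.034823)
  [-2]  conj(Y_{8,-2})(Ω₁) = (0.350131, -0.150922) ; Y_{8,-2}(Ω₂) = (0.165082, -0.061348) ; Δ = (0.048541, -0.046394)
  [-1]  conj(Y_{8,-1})(Ω₁) = (0.006854, 0.033216) ; Y_{8,-1}(Ω₂) = (0.048218, 0.268167) ; Δ = (-0.008577, 0.003440)
  [+0]  conj(Y_{8,0})(Ω₁) = (0.368423, -0.000000) ; Y_{8,0}(Ω₂) = (0.165886, 0.000000) ; Δ = (0.061116, 0.000000)
  [+1]  conj(Y_{8,1})(Ω₁) = (-0.006854, 0.033216) ; Y_{8,1}(Ω₂) = (-0.048218, 0.268167) ; Δ = (-0.008577, -0.003440)
  [+2]  conj(Y_{8,2})(Ω₁) = (0.350131, 0.150922) ; Y_{8,2}(Ω₂) = (0.165082, 0.061348) ; Δ = (0.048541, 0.046394)
  [+3]  conj(Y_{8,3})(Ω₁) = (0.081178, -0.116033) ; Y_{8,3}(Ω₂) = (-0.137419, 0.232554) ; Δ = (0.015828, 0.034823)
  [+4]  conj(Y_{8,4})(Ω₁) = (0.203742, 0.215724) ; Y_{8,4}(Ω₂) = (0.159035, 0.137142) ; Δ = (0.002817, 0.062249)
  [+5]  conj(Y_{8,5})(Ω₁) = (0.392789, -0.242636) ; Y_{8,5}(Ω₂) = (-0.203509, 0.165000) ; Δ = (-0.039901, 0.114189)
  [+6]  conj(Y_{8,6})(Ω₁) = (-0.116464, -0.319192) ; Y_{8,6}(Ω₂) = (0.136290, 0.247489) ; Δ = (0.063124, -0.072326)
  [+7]  conj(Y_{8,7})(Ω₁) = (-0.152130, 0.022428) ; Y_{8,7}(Ω₂) = (-0.222824, 0.075197) ; Δ = (0.032212, -0.016437)
  [+8]  conj(Y_{8,8})(Ω₁) = (-0.002334, 0.040813) ; Y_{8,8}(Ω₂) = (0.071512, 0.481086) ; Δ = (-0.019801, 0.001796)
Σ over m = (0.249602, -0.000000); ×(4π/17) → (0.184505, -0.000000). Real part: 0.184505

0.184505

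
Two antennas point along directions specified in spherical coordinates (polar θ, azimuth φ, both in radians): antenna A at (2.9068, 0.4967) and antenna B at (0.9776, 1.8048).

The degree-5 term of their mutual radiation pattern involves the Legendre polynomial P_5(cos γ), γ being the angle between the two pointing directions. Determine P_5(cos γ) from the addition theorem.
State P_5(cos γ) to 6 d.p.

-0.103992

Summing Y*_{l m}(θ₁,φ₁)·Y_{l m}(θ₂,φ₂) over m ∈ [−5, 5]; prefactor 4π/(2·5+1) = 1.142397:
  m=-5: (-0.000250, 0.000193) × (-0.167484, -0.070965) = (0.000056, -0.000015)  (running Σ = (0.000056, -0.000015))
  m=-4: (0.001690, -0.003825) × (0.229969, -0.312261) = (-0.000806, -0.001407)  (running Σ = (-0.000750, -0.001422))
  m=-3: (0.002638, 0.032618) × (0.230811, 0.272912) = (-0.008293, 0.008249)  (running Σ = (-0.009043, 0.006827))
  m=-2: (-0.089481, -0.137356) × (0.036337, -0.018367) = (-0.005774, -0.003348)  (running Σ = (-0.014817, 0.003479))
  m=-1: (0.428814, 0.232428) × (0.081542, 0.342080) = (-0.044543, 0.165641)  (running Σ = (-0.059360, 0.169120))
  m=0: (-0.586190, -0.000000) × (-0.047239, 0.000000) = (0.027691, 0.000000)  (running Σ = (-0.031669, 0.169120))
  m=1: (-0.428814, 0.232428) × (-0.081542, 0.342080) = (-0.044543, -0.165641)  (running Σ = (-0.076212, 0.003479))
  m=2: (-0.089481, 0.137356) × (0.036337, 0.018367) = (-0.005774, 0.003348)  (running Σ = (-0.081986, 0.006827))
  m=3: (-0.002638, 0.032618) × (-0.230811, 0.272912) = (-0.008293, -0.008249)  (running Σ = (-0.090279, -0.001422))
  m=4: (0.001690, 0.003825) × (0.229969, 0.312261) = (-0.000806, 0.001407)  (running Σ = (-0.091085, -0.000015))
  m=5: (0.000250, 0.000193) × (0.167484, -0.070965) = (0.000056, 0.000015)  (running Σ = (-0.091029, -0.000000))
Total Σ_m = (-0.091029, -0.000000). Multiply by 1.142397: (-0.103992, -0.000000). P_5(cos γ) = -0.103992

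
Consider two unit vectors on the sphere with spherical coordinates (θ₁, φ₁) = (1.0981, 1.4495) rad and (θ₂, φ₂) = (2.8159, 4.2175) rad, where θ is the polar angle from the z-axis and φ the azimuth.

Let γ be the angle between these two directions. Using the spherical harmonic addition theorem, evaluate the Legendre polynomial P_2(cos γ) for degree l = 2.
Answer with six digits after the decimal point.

0.227841

Addition theorem: P_2(cos γ) = (4π/5) Σ_m Y*_{lm}(Ω₁) Y_{lm}(Ω₂), m = −2…2:
  m=-2: Y*=-0.297238+0.073556i  Y=-0.021706-0.033057i  product +0.008883+0.008229i
  m=-1: Y*=+0.037892+0.310862i  Y=+0.111227-0.206095i  product +0.068282+0.026767i
  m=+0: Y*=-0.119261-0.000000i  Y=+0.533916+0.000000i  product -0.063675-0.000000i
  m=+1: Y*=-0.037892+0.310862i  Y=-0.111227-0.206095i  product +0.068282-0.026767i
  m=+2: Y*=-0.297238-0.073556i  Y=-0.021706+0.033057i  product +0.008883-0.008229i
Accumulated sum +0.090655+0.000000i; after 4π/(2l+1) scaling, +0.227841+0.000000i ⇒ P_2 = 0.227841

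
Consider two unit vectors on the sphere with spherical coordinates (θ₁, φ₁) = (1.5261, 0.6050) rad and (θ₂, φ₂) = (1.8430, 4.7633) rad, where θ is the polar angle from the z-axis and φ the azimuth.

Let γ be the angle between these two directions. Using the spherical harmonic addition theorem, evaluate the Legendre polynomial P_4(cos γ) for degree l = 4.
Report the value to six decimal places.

Expand P_4 via completeness: Σ_{m} conj(Y_{4,m}) at Ω₁ times Y_{4,m} at Ω₂ —
  term(m=-4) = (-0.101001, 0.134092)   from Y*(Ω₁)=(-0.330908, 0.291163), Y(Ω₂)=(0.373000, -0.077027)
  term(m=-3) = (-0.016697, -0.001532)   from Y*(Ω₁)=(-0.013482, 0.054105), Y(Ω₂)=(0.045748, 0.297198)
  term(m=-2) = (-0.022524, -0.045165)   from Y*(Ω₁)=(-0.116210, -0.307995), Y(Ω₂)=(0.152522, -0.015584)
  term(m=-1) = (0.010137, -0.016384)   from Y*(Ω₁)=(-0.051864, -0.035864), Y(Ω₂)=(0.015549, 0.305143)
  term(m=+0) = (0.033376, 0.000000)   from Y*(Ω₁)=(0.311036, -0.000000), Y(Ω₂)=(0.107307, 0.000000)
  term(m=+1) = (0.010137, 0.016384)   from Y*(Ω₁)=(0.051864, -0.035864), Y(Ω₂)=(-0.015549, 0.305143)
  term(m=+2) = (-0.022524, 0.045165)   from Y*(Ω₁)=(-0.116210, 0.307995), Y(Ω₂)=(0.152522, 0.015584)
  term(m=+3) = (-0.016697, 0.001532)   from Y*(Ω₁)=(0.013482, 0.054105), Y(Ω₂)=(-0.045748, 0.297198)
  term(m=+4) = (-0.101001, -0.134092)   from Y*(Ω₁)=(-0.330908, -0.291163), Y(Ω₂)=(0.373000, 0.077027)
Σ over m = (-0.226794, 0.000000); ×(4π/9) → (-0.316664, 0.000000). Real part: -0.316664

-0.316664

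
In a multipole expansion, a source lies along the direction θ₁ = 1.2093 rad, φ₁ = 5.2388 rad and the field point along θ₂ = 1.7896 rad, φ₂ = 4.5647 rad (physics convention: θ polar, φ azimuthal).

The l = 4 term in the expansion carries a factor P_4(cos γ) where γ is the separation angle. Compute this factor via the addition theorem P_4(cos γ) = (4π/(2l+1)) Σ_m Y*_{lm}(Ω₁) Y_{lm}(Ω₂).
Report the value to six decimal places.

Summing Y*_{l m}(θ₁,φ₁)·Y_{l m}(θ₂,φ₂) over m ∈ [−4, 4]; prefactor 4π/(2·4+1) = 1.396263:
  term(m=-4) = (-0.122846, 0.058615)   from Y*(Ω₁)=(-0.172663, 0.291440), Y(Ω₂)=(0.333715, 0.223806)
  term(m=-3) = (0.039947, -0.082379)   from Y*(Ω₁)=(-0.362265, -0.003056), Y(Ω₂)=(-0.108343, 0.228315)
  term(m=-2) = (0.001717, 0.007586)   from Y*(Ω₁)=(0.018027, 0.031634), Y(Ω₂)=(0.204379, 0.062188)
  term(m=-1) = (-0.069527, -0.055548)   from Y*(Ω₁)=(-0.167049, 0.287467), Y(Ω₂)=(-0.039387, 0.264748)
  term(m=+0) = (-0.003817, -0.000000)   from Y*(Ω₁)=(-0.021680, -0.000000), Y(Ω₂)=(0.176050, 0.000000)
  term(m=+1) = (-0.069527, 0.055548)   from Y*(Ω₁)=(0.167049, 0.287467), Y(Ω₂)=(0.039387, 0.264748)
  term(m=+2) = (0.001717, -0.007586)   from Y*(Ω₁)=(0.018027, -0.031634), Y(Ω₂)=(0.204379, -0.062188)
  term(m=+3) = (0.039947, 0.082379)   from Y*(Ω₁)=(0.362265, -0.003056), Y(Ω₂)=(0.108343, 0.228315)
  term(m=+4) = (-0.122846, -0.058615)   from Y*(Ω₁)=(-0.172663, -0.291440), Y(Ω₂)=(0.333715, -0.223806)
Σ over m = (-0.305236, 0.000000); ×(4π/9) → (-0.426189, 0.000000). Real part: -0.426189

-0.426189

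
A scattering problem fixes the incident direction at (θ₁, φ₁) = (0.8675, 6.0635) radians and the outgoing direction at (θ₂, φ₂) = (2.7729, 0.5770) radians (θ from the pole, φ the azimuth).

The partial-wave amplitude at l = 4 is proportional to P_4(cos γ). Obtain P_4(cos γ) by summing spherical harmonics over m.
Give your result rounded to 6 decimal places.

Term-by-term m-sum for l=4 (normalisation 4π/9 = 1.396263):
  [-4]  conj(Y_{4,-4})(Ω₁) = (0.095564, -0.115305) ; Y_{4,-4}(Ω₂) = (-0.005019, -0.005527) ; Δ = (-0.001117, 0.000050)
  [-3]  conj(Y_{4,-3})(Ω₁) = (0.283951, -0.219947) ; Y_{4,-3}(Ω₂) = (0.008718, 0.053954) ; Δ = (0.014343, 0.013403)
  [-2]  conj(Y_{4,-2})(Ω₁) = (0.339536, -0.159586) ; Y_{4,-2}(Ω₂) = (0.089547, -0.202258) ; Δ = (-0.001873, -0.082964)
  [-1]  conj(Y_{4,-1})(Ω₁) = (-0.016429, 0.003668) ; Y_{4,-1}(Ω₂) = (-0.411982, 0.268155) ; Δ = (0.005785, -0.005917)
  [+0]  conj(Y_{4,0})(Ω₁) = (-0.362300, -0.000000) ; Y_{4,0}(Ω₂) = (0.359146, 0.000000) ; Δ = (-0.130119, -0.000000)
  [+1]  conj(Y_{4,1})(Ω₁) = (0.016429, 0.003668) ; Y_{4,1}(Ω₂) = (0.411982, 0.268155) ; Δ = (0.005785, 0.005917)
  [+2]  conj(Y_{4,2})(Ω₁) = (0.339536, 0.159586) ; Y_{4,2}(Ω₂) = (0.089547, 0.202258) ; Δ = (-0.001873, 0.082964)
  [+3]  conj(Y_{4,3})(Ω₁) = (-0.283951, -0.219947) ; Y_{4,3}(Ω₂) = (-0.008718, 0.053954) ; Δ = (0.014343, -0.013403)
  [+4]  conj(Y_{4,4})(Ω₁) = (0.095564, 0.115305) ; Y_{4,4}(Ω₂) = (-0.005019, 0.005527) ; Δ = (-0.001117, -0.000050)
Accumulated sum (-0.095844, 0.000000); after 4π/(2l+1) scaling, (-0.133824, 0.000000) ⇒ P_4 = -0.133824

-0.133824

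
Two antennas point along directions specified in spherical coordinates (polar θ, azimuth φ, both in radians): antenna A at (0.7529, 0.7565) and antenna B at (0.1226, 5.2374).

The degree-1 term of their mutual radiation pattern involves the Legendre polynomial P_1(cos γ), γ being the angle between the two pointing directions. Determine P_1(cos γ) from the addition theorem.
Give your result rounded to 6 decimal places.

0.705047

Expand P_1 via completeness: Σ_{m} conj(Y_{1,m}) at Ω₁ times Y_{1,m} at Ω₂ —
  m=-1: Y*=0.17180 + 0.16215j  Y=0.02118 + 0.03656j  product -0.00229 + 0.00972j
  m=+0: Y*=0.35654 + 0.00000j  Y=0.48494 + 0.00000j  product 0.17290 + 0.00000j
  m=+1: Y*=-0.17180 + 0.16215j  Y=-0.02118 + 0.03656j  product -0.00229 - 0.00972j
Σ over m = 0.16832 + 0.00000j; ×(4π/3) → 0.70505 + 0.00000j. Real part: 0.705047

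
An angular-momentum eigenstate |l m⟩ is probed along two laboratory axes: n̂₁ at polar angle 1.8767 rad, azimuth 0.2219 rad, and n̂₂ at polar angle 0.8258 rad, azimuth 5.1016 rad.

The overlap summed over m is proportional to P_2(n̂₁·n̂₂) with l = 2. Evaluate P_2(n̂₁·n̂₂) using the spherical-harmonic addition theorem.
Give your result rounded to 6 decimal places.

-0.488531

Term-by-term m-sum for l=2 (normalisation 4π/5 = 2.513274):
  term(m=-2) = (-0.069247, 0.024077)   from Y*(Ω₁)=(0.317215, 0.150814), Y(Ω₂)=(-0.148618, 0.146559)
  term(m=-1) = (-0.014225, -0.084225)   from Y*(Ω₁)=(-0.216416, -0.048827), Y(Ω₂)=(0.146097, 0.356218)
  term(m=+0) = (-0.027437, -0.000000)   from Y*(Ω₁)=(-0.229579, -0.000000), Y(Ω₂)=(0.119510, 0.000000)
  term(m=+1) = (-0.014225, 0.084225)   from Y*(Ω₁)=(0.216416, -0.048827), Y(Ω₂)=(-0.146097, 0.356218)
  term(m=+2) = (-0.069247, -0.024077)   from Y*(Ω₁)=(0.317215, -0.150814), Y(Ω₂)=(-0.148618, -0.146559)
Total Σ_m = (-0.194380, 0.000000). Multiply by 2.513274: (-0.488531, 0.000000). P_2(cos γ) = -0.488531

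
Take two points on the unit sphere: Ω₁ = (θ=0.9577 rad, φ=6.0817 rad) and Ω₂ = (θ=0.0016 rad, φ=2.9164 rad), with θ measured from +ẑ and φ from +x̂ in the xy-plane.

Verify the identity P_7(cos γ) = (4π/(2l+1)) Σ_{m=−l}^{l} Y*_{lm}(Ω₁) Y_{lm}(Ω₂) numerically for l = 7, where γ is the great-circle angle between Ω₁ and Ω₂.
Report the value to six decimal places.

Expand P_7 via completeness: Σ_{m} conj(Y_{7,m}) at Ω₁ times Y_{7,m} at Ω₂ —
  [-7]  conj(Y_{7,-7})(Ω₁) = (0.019549, -0.120833) ; Y_{7,-7}(Ω₂) = (0.000000, -0.000000) ; Δ = (-0.000000, -0.000000)
  [-6]  conj(Y_{7,-6})(Ω₁) = (0.114076, -0.301346) ; Y_{7,-6}(Ω₂) = (0.000000, 0.000000) ; Δ = (0.000000, 0.000000)
  [-5]  conj(Y_{7,-5})(Ω₁) = (0.236938, -0.375108) ; Y_{7,-5}(Ω₂) = (-0.000000, -0.000000) ; Δ = (-0.000000, -0.000000)
  [-4]  conj(Y_{7,-4})(Ω₁) = (0.170618, -0.177776) ; Y_{7,-4}(Ω₂) = (0.000000, 0.000000) ; Δ = (0.000000, 0.000000)
  [-3]  conj(Y_{7,-3})(Ω₁) = (-0.158181, 0.109255) ; Y_{7,-3}(Ω₂) = (-0.000000, -0.000000) ; Δ = (0.000000, 0.000000)
  [-2]  conj(Y_{7,-2})(Ω₁) = (-0.318204, 0.135650) ; Y_{7,-2}(Ω₂) = (0.000017, 0.000008) ; Δ = (-0.000007, -0.000000)
  [-1]  conj(Y_{7,-1})(Ω₁) = (0.051455, -0.010510) ; Y_{7,-1}(Ω₂) = (-0.006375, -0.001460) ; Δ = (-0.000343, -0.000008)
  [+0]  conj(Y_{7,0})(Ω₁) = (0.349553, -0.000000) ; Y_{7,0}(Ω₂) = (1.092509, 0.000000) ; Δ = (0.381890, 0.000000)
  [+1]  conj(Y_{7,1})(Ω₁) = (-0.051455, -0.010510) ; Y_{7,1}(Ω₂) = (0.006375, -0.001460) ; Δ = (-0.000343, 0.000008)
  [+2]  conj(Y_{7,2})(Ω₁) = (-0.318204, -0.135650) ; Y_{7,2}(Ω₂) = (0.000017, -0.000008) ; Δ = (-0.000007, 0.000000)
  [+3]  conj(Y_{7,3})(Ω₁) = (0.158181, 0.109255) ; Y_{7,3}(Ω₂) = (0.000000, -0.000000) ; Δ = (0.000000, -0.000000)
  [+4]  conj(Y_{7,4})(Ω₁) = (0.170618, 0.177776) ; Y_{7,4}(Ω₂) = (0.000000, -0.000000) ; Δ = (0.000000, -0.000000)
  [+5]  conj(Y_{7,5})(Ω₁) = (-0.236938, -0.375108) ; Y_{7,5}(Ω₂) = (0.000000, -0.000000) ; Δ = (-0.000000, 0.000000)
  [+6]  conj(Y_{7,6})(Ω₁) = (0.114076, 0.301346) ; Y_{7,6}(Ω₂) = (0.000000, -0.000000) ; Δ = (0.000000, -0.000000)
  [+7]  conj(Y_{7,7})(Ω₁) = (-0.019549, -0.120833) ; Y_{7,7}(Ω₂) = (-0.000000, -0.000000) ; Δ = (-0.000000, 0.000000)
Total Σ_m = (0.381190, -0.000000). Multiply by 0.837758: (0.319345, -0.000000). P_7(cos γ) = 0.319345

0.319345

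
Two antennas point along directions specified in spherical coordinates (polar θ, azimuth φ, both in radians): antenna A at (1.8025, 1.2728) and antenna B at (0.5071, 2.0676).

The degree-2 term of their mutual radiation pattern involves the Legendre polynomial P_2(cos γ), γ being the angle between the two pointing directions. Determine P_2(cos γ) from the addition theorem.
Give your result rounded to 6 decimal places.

-0.474521

Summing Y*_{l m}(θ₁,φ₁)·Y_{l m}(θ₂,φ₂) over m ∈ [−2, 2]; prefactor 4π/(2·2+1) = 2.513274:
  m=-2: -0.302820+0.205394i × -0.049712+0.076344i = -0.000627-0.033329i  (running Σ = -0.000627-0.033329i)
  m=-1: -0.050695-0.165054i × -0.156316-0.288321i = -0.039664+0.040417i  (running Σ = -0.040291+0.007088i)
  m=0: -0.265497-0.000000i × +0.407628+0.000000i = -0.108224-0.000000i  (running Σ = -0.148515+0.007088i)
  m=1: +0.050695-0.165054i × +0.156316-0.288321i = -0.039664-0.040417i  (running Σ = -0.188179-0.033329i)
  m=2: -0.302820-0.205394i × -0.049712-0.076344i = -0.000627+0.033329i  (running Σ = -0.188806+0.000000i)
Total Σ_m = -0.188806+0.000000i. Multiply by 2.513274: -0.474521+0.000000i. P_2(cos γ) = -0.474521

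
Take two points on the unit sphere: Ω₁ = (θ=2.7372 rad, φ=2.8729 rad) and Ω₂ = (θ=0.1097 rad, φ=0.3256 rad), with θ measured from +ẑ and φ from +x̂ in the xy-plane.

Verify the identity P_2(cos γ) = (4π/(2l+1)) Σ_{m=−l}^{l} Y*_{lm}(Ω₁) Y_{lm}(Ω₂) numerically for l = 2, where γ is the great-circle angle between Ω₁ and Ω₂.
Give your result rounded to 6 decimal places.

Expand P_2 via completeness: Σ_{m} conj(Y_{2,m}) at Ω₁ times Y_{2,m} at Ω₂ —
  m=-2: Y*=+0.051371-0.030611i  Y=+0.003682-0.002806i  product +0.000103-0.000257i
  m=-1: Y*=+0.269423-0.074186i  Y=+0.079653-0.026892i  product +0.019465-0.013155i
  m=+0: Y*=+0.484305-0.000000i  Y=+0.619442+0.000000i  product +0.299999+0.000000i
  m=+1: Y*=-0.269423-0.074186i  Y=-0.079653-0.026892i  product +0.019465+0.013155i
  m=+2: Y*=+0.051371+0.030611i  Y=+0.003682+0.002806i  product +0.000103+0.000257i
Σ over m = +0.339136+0.000000i; ×(4π/5) → +0.852342+0.000000i. Real part: 0.852342

0.852342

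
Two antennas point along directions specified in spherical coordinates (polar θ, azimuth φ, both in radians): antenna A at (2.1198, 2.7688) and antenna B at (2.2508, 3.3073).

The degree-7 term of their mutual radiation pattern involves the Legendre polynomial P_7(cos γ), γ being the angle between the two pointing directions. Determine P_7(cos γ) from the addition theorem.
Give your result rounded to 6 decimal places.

Expand P_7 via completeness: Σ_{m} conj(Y_{7,m}) at Ω₁ times Y_{7,m} at Ω₂ —
  m=-7: +0.141645+0.083381i × -0.034322+0.078786i = -0.011431+0.008298i  (running Σ = -0.011431+0.008298i)
  m=-6: +0.232430+0.295826i × -0.141750+0.217992i = -0.097435+0.008735i  (running Σ = -0.108865+0.017032i)
  m=-5: +0.121665+0.403045i × -0.291876+0.318210i = -0.163764-0.078924i  (running Σ = -0.272629-0.061891i)
  m=-4: -0.008712+0.109174i × -0.284551+0.222134i = -0.021772-0.033001i  (running Σ = -0.294402-0.094892i)
  m=-3: +0.131148-0.269829i × +0.033846-0.018364i = -0.000516-0.011541i  (running Σ = -0.294918-0.106433i)
  m=-2: +0.189895-0.175346i × +0.345194-0.118784i = +0.044722-0.083085i  (running Σ = -0.250196-0.189518i)
  m=-1: -0.188704+0.073798i × +0.121946-0.020394i = -0.021507+0.012848i  (running Σ = -0.271702-0.176670i)
  m=0: -0.286939-0.000000i × -0.331760+0.000000i = +0.095195+0.000000i  (running Σ = -0.176507-0.176670i)
  m=1: +0.188704+0.073798i × -0.121946-0.020394i = -0.021507-0.012848i  (running Σ = -0.198014-0.189518i)
  m=2: +0.189895+0.175346i × +0.345194+0.118784i = +0.044722+0.083085i  (running Σ = -0.153291-0.106433i)
  m=3: -0.131148-0.269829i × -0.033846-0.018364i = -0.000516+0.011541i  (running Σ = -0.153808-0.094892i)
  m=4: -0.008712-0.109174i × -0.284551-0.222134i = -0.021772+0.033001i  (running Σ = -0.175580-0.061891i)
  m=5: -0.121665+0.403045i × +0.291876+0.318210i = -0.163764+0.078924i  (running Σ = -0.339344+0.017032i)
  m=6: +0.232430-0.295826i × -0.141750-0.217992i = -0.097435-0.008735i  (running Σ = -0.436779+0.008298i)
  m=7: -0.141645+0.083381i × +0.034322+0.078786i = -0.011431-0.008298i  (running Σ = -0.448210-0.000000i)
Accumulated sum -0.448210-0.000000i; after 4π/(2l+1) scaling, -0.375491-0.000000i ⇒ P_7 = -0.375491

-0.375491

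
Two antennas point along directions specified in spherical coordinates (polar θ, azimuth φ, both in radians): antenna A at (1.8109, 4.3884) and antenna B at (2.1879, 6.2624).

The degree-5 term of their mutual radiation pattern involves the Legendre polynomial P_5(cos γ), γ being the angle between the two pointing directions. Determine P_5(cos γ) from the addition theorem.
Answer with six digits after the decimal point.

-0.177068

Addition theorem: P_5(cos γ) = (4π/11) Σ_m Y*_{lm}(Ω₁) Y_{lm}(Ω₂), m = −5…5:
  m=-5: Y*=(-0.400787, 0.019714)  Y=(0.166558, 0.017372)  product (-0.067097, -0.003679)
  m=-4: Y*=(-0.084313, 0.299009)  Y=(-0.374449, -0.031204)  product (0.040901, -0.109333)
  m=-3: Y*=(-0.128583, -0.087748)  Y=(0.377171, 0.023549)  product (-0.046431, -0.036124)
  m=-2: Y*=(-0.251729, 0.190564)  Y=(-0.002995, -0.000125)  product (0.000778, -0.000539)
  m=-1: Y*=(-0.027280, -0.081233)  Y=(-0.348190, -0.007238)  product (0.008911, 0.028482)
  m=+0: Y*=(-0.312679, -0.000000)  Y=(0.093128, 0.000000)  product (-0.029119, -0.000000)
  m=+1: Y*=(0.027280, -0.081233)  Y=(0.348190, -0.007238)  product (0.008911, -0.028482)
  m=+2: Y*=(-0.251729, -0.190564)  Y=(-0.002995, 0.000125)  product (0.000778, 0.000539)
  m=+3: Y*=(0.128583, -0.087748)  Y=(-0.377171, 0.023549)  product (-0.046431, 0.036124)
  m=+4: Y*=(-0.084313, -0.299009)  Y=(-0.374449, 0.031204)  product (0.040901, 0.109333)
  m=+5: Y*=(0.400787, 0.019714)  Y=(-0.166558, 0.017372)  product (-0.067097, 0.003679)
Total Σ_m = (-0.154996, -0.000000). Multiply by 1.142397: (-0.177068, -0.000000). P_5(cos γ) = -0.177068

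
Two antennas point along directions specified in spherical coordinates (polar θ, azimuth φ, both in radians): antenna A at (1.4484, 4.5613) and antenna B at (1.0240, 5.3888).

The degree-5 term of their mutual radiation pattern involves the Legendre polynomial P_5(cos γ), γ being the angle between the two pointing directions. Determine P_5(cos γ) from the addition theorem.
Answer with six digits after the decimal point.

Addition theorem: P_5(cos γ) = (4π/11) Σ_m Y*_{lm}(Ω₁) Y_{lm}(Ω₂), m = −5…5:
  m=-5: -0.306489-0.325422i × -0.050267-0.204997i = -0.051304+0.079187i  (running Σ = -0.051304+0.079187i)
  m=-4: +0.143090-0.098811i × -0.368287-0.171563i = -0.069651+0.011842i  (running Σ = -0.120955+0.091029i)
  m=-3: -0.128245-0.263288i × -0.277103+0.136751i = +0.071542+0.055420i  (running Σ = -0.049413+0.146449i)
  m=-2: +0.185894-0.057948i × +0.026272-0.118611i = -0.001990-0.023572i  (running Σ = -0.051403+0.122878i)
  m=-1: -0.038085-0.250148i × -0.214084-0.266690i = -0.058559+0.063709i  (running Σ = -0.109961+0.186587i)
  m=0: +0.199480-0.000000i × +0.041354+0.000000i = +0.008249+0.000000i  (running Σ = -0.101712+0.186587i)
  m=1: +0.038085-0.250148i × +0.214084-0.266690i = -0.058559-0.063709i  (running Σ = -0.160271+0.122878i)
  m=2: +0.185894+0.057948i × +0.026272+0.118611i = -0.001990+0.023572i  (running Σ = -0.162260+0.146449i)
  m=3: +0.128245-0.263288i × +0.277103+0.136751i = +0.071542-0.055420i  (running Σ = -0.090718+0.091029i)
  m=4: +0.143090+0.098811i × -0.368287+0.171563i = -0.069651-0.011842i  (running Σ = -0.160369+0.079187i)
  m=5: +0.306489-0.325422i × +0.050267-0.204997i = -0.051304-0.079187i  (running Σ = -0.211673+0.000000i)
Accumulated sum -0.211673+0.000000i; after 4π/(2l+1) scaling, -0.241815+0.000000i ⇒ P_5 = -0.241815

-0.241815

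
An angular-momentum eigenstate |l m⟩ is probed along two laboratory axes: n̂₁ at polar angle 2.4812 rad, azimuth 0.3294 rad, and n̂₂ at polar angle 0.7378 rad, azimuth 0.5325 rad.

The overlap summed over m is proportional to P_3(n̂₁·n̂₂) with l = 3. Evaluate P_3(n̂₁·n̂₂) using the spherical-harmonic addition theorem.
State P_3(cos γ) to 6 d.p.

0.255708

Summing Y*_{l m}(θ₁,φ₁)·Y_{l m}(θ₂,φ₂) over m ∈ [−3, 3]; prefactor 4π/(2·3+1) = 1.795196:
  m=-3: Y*=0.05299 + 0.08042j  Y=-0.00339 - 0.12694j  product 0.01003 - 0.00700j
  m=-2: Y*=-0.24015 - 0.18592j  Y=0.16578 - 0.29933j  product -0.09546 + 0.04106j
  m=-1: Y*=0.39741 + 0.13586j  Y=0.32544 - 0.19178j  product 0.15539 - 0.03200j
  m=+0: Y*=-0.03493 + 0.00000j  Y=-0.07245 + 0.00000j  product 0.00253 + 0.00000j
  m=+1: Y*=-0.39741 + 0.13586j  Y=-0.32544 - 0.19178j  product 0.15539 + 0.03200j
  m=+2: Y*=-0.24015 + 0.18592j  Y=0.16578 + 0.29933j  product -0.09546 - 0.04106j
  m=+3: Y*=-0.05299 + 0.08042j  Y=0.00339 - 0.12694j  product 0.01003 + 0.00700j
Accumulated sum 0.14244 + 0.00000j; after 4π/(2l+1) scaling, 0.25571 + 0.00000j ⇒ P_3 = 0.255708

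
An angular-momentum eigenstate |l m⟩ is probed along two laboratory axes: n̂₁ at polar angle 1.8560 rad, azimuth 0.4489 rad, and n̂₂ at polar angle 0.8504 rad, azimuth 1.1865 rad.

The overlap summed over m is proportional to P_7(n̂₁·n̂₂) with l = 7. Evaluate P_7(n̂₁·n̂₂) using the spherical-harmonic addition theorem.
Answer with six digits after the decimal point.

Expand P_7 via completeness: Σ_{m} conj(Y_{7,m}) at Ω₁ times Y_{7,m} at Ω₂ —
  term(m=-7) = +0.011054+0.022836i   from Y*(Ω₁)=-0.374671-0.000265i, Y(Ω₂)=-0.029546-0.060929i
  term(m=-6) = +0.025858-0.087679i   from Y*(Ω₁)=+0.370433-0.178114i, Y(Ω₂)=+0.149134-0.164984i
  term(m=-5) = -0.003039+0.001848i   from Y*(Ω₁)=-0.005415+0.006784i, Y(Ω₂)=+0.384790+0.140758i
  term(m=-4) = -0.139037-0.026912i   from Y*(Ω₁)=-0.076920+0.336384i, Y(Ω₂)=+0.013792+0.410175i
  term(m=-3) = +0.004966+0.006642i   from Y*(Ω₁)=-0.028860-0.126623i, Y(Ω₂)=-0.058362+0.025916i
  term(m=-2) = +0.009385-0.097876i   from Y*(Ω₁)=-0.181633-0.227855i, Y(Ω₂)=+0.242578+0.234559i
  term(m=-1) = -0.028258+0.025678i   from Y*(Ω₁)=+0.154484+0.074415i, Y(Ω₂)=-0.083481+0.206431i
  term(m=+0) = +0.076116+0.000000i   from Y*(Ω₁)=+0.272704-0.000000i, Y(Ω₂)=+0.279116+0.000000i
  term(m=+1) = -0.028258-0.025678i   from Y*(Ω₁)=-0.154484+0.074415i, Y(Ω₂)=+0.083481+0.206431i
  term(m=+2) = +0.009385+0.097876i   from Y*(Ω₁)=-0.181633+0.227855i, Y(Ω₂)=+0.242578-0.234559i
  term(m=+3) = +0.004966-0.006642i   from Y*(Ω₁)=+0.028860-0.126623i, Y(Ω₂)=+0.058362+0.025916i
  term(m=+4) = -0.139037+0.026912i   from Y*(Ω₁)=-0.076920-0.336384i, Y(Ω₂)=+0.013792-0.410175i
  term(m=+5) = -0.003039-0.001848i   from Y*(Ω₁)=+0.005415+0.006784i, Y(Ω₂)=-0.384790+0.140758i
  term(m=+6) = +0.025858+0.087679i   from Y*(Ω₁)=+0.370433+0.178114i, Y(Ω₂)=+0.149134+0.164984i
  term(m=+7) = +0.011054-0.022836i   from Y*(Ω₁)=+0.374671-0.000265i, Y(Ω₂)=+0.029546-0.060929i
Σ over m = -0.162025-0.000000i; ×(4π/15) → -0.135738-0.000000i. Real part: -0.135738

-0.135738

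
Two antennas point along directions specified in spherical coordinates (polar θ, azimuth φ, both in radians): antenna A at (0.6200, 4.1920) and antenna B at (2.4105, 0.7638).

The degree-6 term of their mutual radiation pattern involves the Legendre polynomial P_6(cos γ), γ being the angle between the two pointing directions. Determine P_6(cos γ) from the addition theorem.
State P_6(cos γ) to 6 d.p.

0.586806

Summing Y*_{l m}(θ₁,φ₁)·Y_{l m}(θ₂,φ₂) over m ∈ [−6, 6]; prefactor 4π/(2·6+1) = 0.966644:
  m=-6: Y*=+0.018585+0.000358i  Y=-0.005531+0.042441i  product -0.000118+0.000787i
  m=-5: Y*=-0.046346+0.077378i  Y=+0.128810-0.103612i  product +0.002048+0.014769i
  m=-4: Y*=-0.124962-0.223005i  Y=-0.360004-0.031179i  product +0.038034+0.084179i
  m=-3: Y*=+0.445737+0.004292i  Y=+0.294884+0.335806i  product +0.129999+0.150947i
  m=-2: Y*=-0.197686+0.337382i  Y=+0.007273-0.168258i  product +0.055329+0.035716i
  m=-1: Y*=+0.038020+0.066343i  Y=+0.220426-0.211104i  product +0.022386+0.006598i
  m=+0: Y*=-0.414663-0.000000i  Y=-0.269374+0.000000i  product +0.111700+0.000000i
  m=+1: Y*=-0.038020+0.066343i  Y=-0.220426-0.211104i  product +0.022386-0.006598i
  m=+2: Y*=-0.197686-0.337382i  Y=+0.007273+0.168258i  product +0.055329-0.035716i
  m=+3: Y*=-0.445737+0.004292i  Y=-0.294884+0.335806i  product +0.129999-0.150947i
  m=+4: Y*=-0.124962+0.223005i  Y=-0.360004+0.031179i  product +0.038034-0.084179i
  m=+5: Y*=+0.046346+0.077378i  Y=-0.128810-0.103612i  product +0.002048-0.014769i
  m=+6: Y*=+0.018585-0.000358i  Y=-0.005531-0.042441i  product -0.000118-0.000787i
Total Σ_m = +0.607055+0.000000i. Multiply by 0.966644: +0.586806+0.000000i. P_6(cos γ) = 0.586806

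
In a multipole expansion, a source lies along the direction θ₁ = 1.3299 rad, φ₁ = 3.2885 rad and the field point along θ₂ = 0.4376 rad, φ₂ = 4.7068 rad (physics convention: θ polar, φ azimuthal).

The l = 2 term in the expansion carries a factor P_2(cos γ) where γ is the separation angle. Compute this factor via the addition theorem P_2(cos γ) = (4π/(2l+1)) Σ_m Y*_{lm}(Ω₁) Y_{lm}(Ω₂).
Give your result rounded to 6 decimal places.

-0.383568

Expand P_2 via completeness: Σ_{m} conj(Y_{2,m}) at Ω₁ times Y_{2,m} at Ω₂ —
  m=-2: Y*=+0.348677+0.105500i  Y=-0.069362-0.000775i  product -0.024103-0.007588i
  m=-1: Y*=-0.177059-0.026200i  Y=-0.001657+0.296527i  product +0.008062-0.052459i
  m=+0: Y*=-0.261538-0.000000i  Y=+0.460871+0.000000i  product -0.120535-0.000000i
  m=+1: Y*=+0.177059-0.026200i  Y=+0.001657+0.296527i  product +0.008062+0.052459i
  m=+2: Y*=+0.348677-0.105500i  Y=-0.069362+0.000775i  product -0.024103+0.007588i
Σ over m = -0.152617-0.000000i; ×(4π/5) → -0.383568-0.000000i. Real part: -0.383568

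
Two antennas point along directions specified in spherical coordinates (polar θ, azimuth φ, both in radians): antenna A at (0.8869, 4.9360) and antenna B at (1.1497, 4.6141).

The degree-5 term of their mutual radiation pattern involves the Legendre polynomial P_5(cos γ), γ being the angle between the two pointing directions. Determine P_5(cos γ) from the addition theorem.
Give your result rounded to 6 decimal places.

0.178421

Addition theorem: P_5(cos γ) = (4π/11) Σ_m Y*_{lm}(Ω₁) Y_{lm}(Ω₂), m = −5…5:
  m=-5: +0.116777-0.056805i × -0.138673+0.259083i = -0.001477+0.038132i  (running Σ = -0.001477+0.038132i)
  m=-4: +0.209529+0.261048i × +0.384455+0.159452i = +0.038930+0.133771i  (running Σ = +0.037453+0.171903i)
  m=-3: -0.259660+0.327188i × +0.038499-0.126759i = +0.031477+0.045511i  (running Σ = +0.068930+0.217414i)
  m=-2: -0.114610-0.054971i × +0.282236+0.056207i = -0.029257-0.021957i  (running Σ = +0.039673+0.195457i)
  m=-1: -0.068387+0.300716i × +0.021597-0.219021i = +0.064386+0.021473i  (running Σ = +0.104059+0.216930i)
  m=0: -0.214592-0.000000i × +0.242026+0.000000i = -0.051937-0.000000i  (running Σ = +0.052122+0.216930i)
  m=1: +0.068387+0.300716i × -0.021597-0.219021i = +0.064386-0.021473i  (running Σ = +0.116508+0.195457i)
  m=2: -0.114610+0.054971i × +0.282236-0.056207i = -0.029257+0.021957i  (running Σ = +0.087251+0.217414i)
  m=3: +0.259660+0.327188i × -0.038499-0.126759i = +0.031477-0.045511i  (running Σ = +0.118728+0.171903i)
  m=4: +0.209529-0.261048i × +0.384455-0.159452i = +0.038930-0.133771i  (running Σ = +0.157658+0.038132i)
  m=5: -0.116777-0.056805i × +0.138673+0.259083i = -0.001477-0.038132i  (running Σ = +0.156182+0.000000i)
Σ over m = +0.156182+0.000000i; ×(4π/11) → +0.178421+0.000000i. Real part: 0.178421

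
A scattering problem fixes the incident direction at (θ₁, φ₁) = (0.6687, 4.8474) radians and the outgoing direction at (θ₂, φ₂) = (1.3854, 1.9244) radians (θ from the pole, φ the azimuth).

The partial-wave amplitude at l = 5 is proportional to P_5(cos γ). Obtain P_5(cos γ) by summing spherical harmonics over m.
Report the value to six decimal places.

Addition theorem: P_5(cos γ) = (4π/11) Σ_m Y*_{lm}(Ω₁) Y_{lm}(Ω₂), m = −5…5:
  m=-5: Y*=0.02657 - 0.03319j  Y=-0.41745 + 0.08341j  product -0.00832 + 0.01607j
  m=-4: Y*=0.14592 + 0.08748j  Y=0.03932 - 0.24940j  product 0.02755 - 0.03295j
  m=-3: Y*=-0.14750 + 0.34403j  Y=-0.19900 - 0.11131j  product 0.06765 - 0.05204j
  m=-2: Y*=-0.41718 - 0.11547j  Y=0.20603 - 0.17609j  product -0.10629 + 0.04967j
  m=-1: Y*=0.00910 - 0.06696j  Y=-0.05979 - 0.16199j  product -0.01139 + 0.00253j
  m=+0: Y*=-0.38696 + 0.00000j  Y=0.27366 + 0.00000j  product -0.10590 + 0.00000j
  m=+1: Y*=-0.00910 - 0.06696j  Y=0.05979 - 0.16199j  product -0.01139 - 0.00253j
  m=+2: Y*=-0.41718 + 0.11547j  Y=0.20603 + 0.17609j  product -0.10629 - 0.04967j
  m=+3: Y*=0.14750 + 0.34403j  Y=0.19900 - 0.11131j  product 0.06765 + 0.05204j
  m=+4: Y*=0.14592 - 0.08748j  Y=0.03932 + 0.24940j  product 0.02755 + 0.03295j
  m=+5: Y*=-0.02657 - 0.03319j  Y=0.41745 + 0.08341j  product -0.00832 - 0.01607j
Accumulated sum -0.16749 - 0.00000j; after 4π/(2l+1) scaling, -0.19134 - 0.00000j ⇒ P_5 = -0.191344

-0.191344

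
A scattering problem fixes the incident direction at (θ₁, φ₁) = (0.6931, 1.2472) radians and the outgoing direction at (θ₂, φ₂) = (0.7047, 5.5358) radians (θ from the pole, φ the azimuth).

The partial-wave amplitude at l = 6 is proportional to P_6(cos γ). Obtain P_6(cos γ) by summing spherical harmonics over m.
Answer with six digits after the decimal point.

0.308250

Addition theorem: P_6(cos γ) = (4π/13) Σ_m Y*_{lm}(Ω₁) Y_{lm}(Ω₂), m = −6…6:
  m=-6: Y*=(0.011908, 0.030631)  Y=(-0.008072, -0.034777)  product (0.000969, -0.000661)
  m=-5: Y*=(0.136917, -0.006465)  Y=(-0.120418, -0.081560)  product (-0.017015, -0.010388)
  m=-4: Y*=(0.089398, -0.315144)  Y=(-0.334373, 0.051237)  product (-0.013745, 0.109956)
  m=-3: Y*=(-0.378570, -0.258998)  Y=(-0.283958, 0.357418)  product (0.200068, -0.061763)
  m=-2: Y*=(-0.202018, 0.152682)  Y=(0.017318, 0.227358)  product (-0.038212, -0.043286)
  m=-1: Y*=(-0.077054, -0.229746)  Y=(-0.193249, -0.179089)  product (-0.026254, 0.058198)
  m=+0: Y*=(-0.337162, -0.000000)  Y=(-0.318139, 0.000000)  product (0.107264, 0.000000)
  m=+1: Y*=(0.077054, -0.229746)  Y=(0.193249, -0.179089)  product (-0.026254, -0.058198)
  m=+2: Y*=(-0.202018, -0.152682)  Y=(0.017318, -0.227358)  product (-0.038212, 0.043286)
  m=+3: Y*=(0.378570, -0.258998)  Y=(0.283958, 0.357418)  product (0.200068, 0.061763)
  m=+4: Y*=(0.089398, 0.315144)  Y=(-0.334373, -0.051237)  product (-0.013745, -0.109956)
  m=+5: Y*=(-0.136917, -0.006465)  Y=(0.120418, -0.081560)  product (-0.017015, 0.010388)
  m=+6: Y*=(0.011908, -0.030631)  Y=(-0.008072, 0.034777)  product (0.000969, 0.000661)
Σ over m = (0.318887, 0.000000); ×(4π/13) → (0.308250, 0.000000). Real part: 0.308250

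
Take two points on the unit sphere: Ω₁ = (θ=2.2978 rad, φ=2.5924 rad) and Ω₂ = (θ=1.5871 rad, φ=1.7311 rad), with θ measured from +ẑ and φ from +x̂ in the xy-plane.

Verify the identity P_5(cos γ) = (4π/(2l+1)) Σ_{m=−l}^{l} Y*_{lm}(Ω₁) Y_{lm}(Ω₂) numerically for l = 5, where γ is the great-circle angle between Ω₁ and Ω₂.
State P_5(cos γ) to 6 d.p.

0.095355

Term-by-term m-sum for l=5 (normalisation 4π/11 = 1.142397):
  term(m=-5) = (-0.019793, -0.046056)   from Y*(Ω₁)=(0.099729, 0.041652), Y(Ω₂)=(-0.333217, -0.322644)
  term(m=-4) = (-0.006938, -0.002174)   from Y*(Ω₁)=(0.178121, 0.246374), Y(Ω₂)=(-0.019165, 0.014305)
  term(m=-3) = (0.125683, -0.078393)   from Y*(Ω₁)=(0.032936, 0.428116), Y(Ω₂)=(-0.159583, -0.305849)
  term(m=-2) = (0.000854, -0.005579)   from Y*(Ω₁)=(-0.093056, 0.182105), Y(Ω₂)=(-0.026194, 0.008698)
  term(m=-1) = (-0.054043, -0.062939)   from Y*(Ω₁)=(0.221780, -0.135728), Y(Ω₂)=(-0.050926, -0.314957)
  term(m=+0) = (-0.008056, 0.000000)   from Y*(Ω₁)=(0.282026, -0.000000), Y(Ω₂)=(-0.028564, 0.000000)
  term(m=+1) = (-0.054043, 0.062939)   from Y*(Ω₁)=(-0.221780, -0.135728), Y(Ω₂)=(0.050926, -0.314957)
  term(m=+2) = (0.000854, 0.005579)   from Y*(Ω₁)=(-0.093056, -0.182105), Y(Ω₂)=(-0.026194, -0.008698)
  term(m=+3) = (0.125683, 0.078393)   from Y*(Ω₁)=(-0.032936, 0.428116), Y(Ω₂)=(0.159583, -0.305849)
  term(m=+4) = (-0.006938, 0.002174)   from Y*(Ω₁)=(0.178121, -0.246374), Y(Ω₂)=(-0.019165, -0.014305)
  term(m=+5) = (-0.019793, 0.046056)   from Y*(Ω₁)=(-0.099729, 0.041652), Y(Ω₂)=(0.333217, -0.322644)
Accumulated sum (0.083469, 0.000000); after 4π/(2l+1) scaling, (0.095355, 0.000000) ⇒ P_5 = 0.095355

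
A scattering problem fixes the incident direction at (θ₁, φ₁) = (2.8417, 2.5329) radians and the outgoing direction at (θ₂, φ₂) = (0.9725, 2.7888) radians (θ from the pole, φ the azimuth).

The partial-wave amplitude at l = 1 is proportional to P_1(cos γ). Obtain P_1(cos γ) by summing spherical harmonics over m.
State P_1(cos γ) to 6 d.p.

Expand P_1 via completeness: Σ_{m} conj(Y_{1,m}) at Ω₁ times Y_{1,m} at Ω₂ —
  term(m=-1) = +0.028189-0.007375i   from Y*(Ω₁)=-0.083734+0.058360i, Y(Ω₂)=-0.267898-0.098639i
  term(m=+0) = -0.128461-0.000000i   from Y*(Ω₁)=-0.466795-0.000000i, Y(Ω₂)=+0.275198+0.000000i
  term(m=+1) = +0.028189+0.007375i   from Y*(Ω₁)=+0.083734+0.058360i, Y(Ω₂)=+0.267898-0.098639i
Σ over m = -0.072084+0.000000i; ×(4π/3) → -0.301944+0.000000i. Real part: -0.301944

-0.301944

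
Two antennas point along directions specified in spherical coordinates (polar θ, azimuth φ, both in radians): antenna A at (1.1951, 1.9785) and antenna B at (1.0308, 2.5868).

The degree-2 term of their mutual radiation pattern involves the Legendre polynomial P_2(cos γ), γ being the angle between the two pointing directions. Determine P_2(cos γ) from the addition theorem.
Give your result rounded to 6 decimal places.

Addition theorem: P_2(cos γ) = (4π/5) Σ_m Y*_{lm}(Ω₁) Y_{lm}(Ω₂), m = −2…2:
  m=-2: Y*=(-0.229166, -0.243350)  Y=(0.126465, 0.254478)  product (0.032946, -0.089093)
  m=-1: Y*=(-0.104555, 0.242079)  Y=(-0.289578, -0.179457)  product (0.073720, -0.051338)
  m=+0: Y*=(-0.188008, -0.000000)  Y=(-0.065287, 0.000000)  product (0.012274, 0.000000)
  m=+1: Y*=(0.104555, 0.242079)  Y=(0.289578, -0.179457)  product (0.073720, 0.051338)
  m=+2: Y*=(-0.229166, 0.243350)  Y=(0.126465, -0.254478)  product (0.032946, 0.089093)
Accumulated sum (0.225605, 0.000000); after 4π/(2l+1) scaling, (0.567007, 0.000000) ⇒ P_2 = 0.567007

0.567007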